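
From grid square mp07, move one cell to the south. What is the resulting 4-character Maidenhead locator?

Latitude square 7; −1 → 6.
The longitude characters are unchanged.

MP06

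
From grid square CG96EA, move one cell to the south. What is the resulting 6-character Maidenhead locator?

Latitude subsquare a = 0; −1 → -1, wraps to 23 = x, carry into square.
Latitude square 6; −1 → 5.
The longitude characters are unchanged.

CG95ex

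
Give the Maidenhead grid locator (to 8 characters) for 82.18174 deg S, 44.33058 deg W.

GA77ut06

Add 180° to longitude and 90° to latitude: 135.66942, 7.81826.
Field: lon ⌊135.66942/20⌋ = 6 → G; lat ⌊7.81826/10⌋ = 0 → A.
Square: lon ⌊15.66942/2⌋ = 7; lat ⌊7.81826/1⌋ = 7.
Subsquare: lon ⌊1.66942/0.0833333⌋ = 20 → u; lat ⌊0.81826/0.0416667⌋ = 19 → t.
Extended square: lon ⌊0.00275/0.00833333⌋ = 0; lat ⌊0.02659/0.00416667⌋ = 6.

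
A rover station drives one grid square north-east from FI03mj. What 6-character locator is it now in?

FI03nk

Longitude subsquare m = 12; +1 → 13 = n.
Latitude subsquare j = 9; +1 → 10 = k.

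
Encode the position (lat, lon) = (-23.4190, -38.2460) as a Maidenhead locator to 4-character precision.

HG06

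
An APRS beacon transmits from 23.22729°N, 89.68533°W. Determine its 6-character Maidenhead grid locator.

EL53df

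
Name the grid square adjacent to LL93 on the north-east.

ML04

Longitude square 9; +1 → 10, wraps to 0, carry into field.
Longitude field L = 11; +1 → 12 = M.
Latitude square 3; +1 → 4.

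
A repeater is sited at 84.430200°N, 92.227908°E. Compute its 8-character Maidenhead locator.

NR64ck73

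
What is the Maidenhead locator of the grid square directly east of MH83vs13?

MH83vs23

Longitude extended square 1; +1 → 2.
The latitude characters are unchanged.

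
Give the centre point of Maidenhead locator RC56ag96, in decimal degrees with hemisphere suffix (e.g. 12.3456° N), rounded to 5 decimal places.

63.72292° S, 170.07917° E

Field R=17, C=2: +17·20° lon, +2·10° lat → SW at lon 160°, lat -70°.
Square 5, 6: +5·2° lon, +6·1° lat → SW at lon 170°, lat -64°.
Subsquare a=0, g=6: +0·0.0833333° lon, +6·0.0416667° lat → SW at lon 170°, lat -63.75°.
Extended square 9, 6: +9·0.00833333° lon, +6·0.00416667° lat → SW at lon 170.075°, lat -63.725°.
Cell spans 0.00833333° lon × 0.00416667° lat. Centre is SW corner plus half of each.
latitude 63.72292° S, longitude 170.07917° E.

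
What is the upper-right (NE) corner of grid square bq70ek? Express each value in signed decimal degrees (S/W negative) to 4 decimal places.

70.4583, -145.5833

Field B=1, Q=16: +1·20° lon, +16·10° lat → SW at lon -160°, lat 70°.
Square 7, 0: +7·2° lon, +0·1° lat → SW at lon -146°, lat 70°.
Subsquare e=4, k=10: +4·0.0833333° lon, +10·0.0416667° lat → SW at lon -145.667°, lat 70.4167°.
Cell spans 0.0833333° lon × 0.0416667° lat. NE corner is SW corner plus one full cell.
latitude 70.4583, longitude -145.5833.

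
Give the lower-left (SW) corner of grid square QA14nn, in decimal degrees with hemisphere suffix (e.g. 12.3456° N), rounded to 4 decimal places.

85.4583° S, 143.0833° E

Field Q=16, A=0: +16·20° lon, +0·10° lat → SW at lon 140°, lat -90°.
Square 1, 4: +1·2° lon, +4·1° lat → SW at lon 142°, lat -86°.
Subsquare n=13, n=13: +13·0.0833333° lon, +13·0.0416667° lat → SW at lon 143.083°, lat -85.4583°.
latitude 85.4583° S, longitude 143.0833° E.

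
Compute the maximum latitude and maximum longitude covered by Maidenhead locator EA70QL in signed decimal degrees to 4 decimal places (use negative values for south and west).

-89.5000, -84.5833

Field E=4, A=0: +4·20° lon, +0·10° lat → SW at lon -100°, lat -90°.
Square 7, 0: +7·2° lon, +0·1° lat → SW at lon -86°, lat -90°.
Subsquare q=16, l=11: +16·0.0833333° lon, +11·0.0416667° lat → SW at lon -84.6667°, lat -89.5417°.
Cell spans 0.0833333° lon × 0.0416667° lat. NE corner is SW corner plus one full cell.
latitude -89.5000, longitude -84.5833.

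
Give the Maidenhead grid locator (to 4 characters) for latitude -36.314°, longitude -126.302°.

CF63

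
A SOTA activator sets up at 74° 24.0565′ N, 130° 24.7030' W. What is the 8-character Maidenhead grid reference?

Add 180° to longitude and 90° to latitude: 49.58828, 164.40094.
Field: 49.58828/20 → 2 → C, 164.40094/10 → 16 → Q; chars CQ.
Square: 9.58828/2 → 4, 4.40094/1 → 4; chars 44.
Subsquare: 1.58828/0.0833333 → 19 → t, 0.40094/0.0416667 → 9 → j; chars tj.
Extended square: 0.00495/0.00833333 → 0, 0.02594/0.00416667 → 6; chars 06.

CQ44tj06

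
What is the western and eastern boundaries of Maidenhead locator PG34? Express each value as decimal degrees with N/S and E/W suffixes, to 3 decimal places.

126.000° E, 128.000° E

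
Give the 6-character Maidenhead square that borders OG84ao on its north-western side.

OG74xp

Longitude subsquare a = 0; −1 → -1, wraps to 23 = x, carry into square.
Longitude square 8; −1 → 7.
Latitude subsquare o = 14; +1 → 15 = p.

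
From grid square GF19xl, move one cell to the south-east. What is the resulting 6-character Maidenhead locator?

GF29ak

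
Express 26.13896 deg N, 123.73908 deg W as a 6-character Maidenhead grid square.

CL86dd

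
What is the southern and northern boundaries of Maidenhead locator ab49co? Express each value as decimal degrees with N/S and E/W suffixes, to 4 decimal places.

70.4167° S, 70.3750° S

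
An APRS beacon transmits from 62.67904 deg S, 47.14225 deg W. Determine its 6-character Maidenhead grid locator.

Add 180° to longitude and 90° to latitude: 132.8578, 27.3210.
Field: 132.8578/20 → 6 → G, 27.3210/10 → 2 → C; chars GC.
Square: 12.8578/2 → 6, 7.3210/1 → 7; chars 67.
Subsquare: 0.8578/0.0833333 → 10 → k, 0.3210/0.0416667 → 7 → h; chars kh.

GC67kh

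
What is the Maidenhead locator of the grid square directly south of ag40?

AF49

Latitude square 0; −1 → -1, wraps to 9, carry into field.
Latitude field G = 6; −1 → 5 = F.
The longitude characters are unchanged.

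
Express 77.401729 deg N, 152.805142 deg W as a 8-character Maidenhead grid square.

BQ37oj36

Offset from 180°W / 90°S: lon 27.19486°, lat 167.40173°.
Field: lon ⌊27.19486/20⌋ = 1 → B; lat ⌊167.40173/10⌋ = 16 → Q.
Square: lon ⌊7.19486/2⌋ = 3; lat ⌊7.40173/1⌋ = 7.
Subsquare: lon ⌊1.19486/0.0833333⌋ = 14 → o; lat ⌊0.40173/0.0416667⌋ = 9 → j.
Extended square: lon ⌊0.02819/0.00833333⌋ = 3; lat ⌊0.02673/0.00416667⌋ = 6.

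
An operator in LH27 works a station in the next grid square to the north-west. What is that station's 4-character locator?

Longitude square 2; −1 → 1.
Latitude square 7; +1 → 8.

LH18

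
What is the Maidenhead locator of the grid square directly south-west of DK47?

Longitude square 4; −1 → 3.
Latitude square 7; −1 → 6.

DK36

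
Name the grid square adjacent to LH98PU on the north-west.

LH98ov

Longitude subsquare p = 15; −1 → 14 = o.
Latitude subsquare u = 20; +1 → 21 = v.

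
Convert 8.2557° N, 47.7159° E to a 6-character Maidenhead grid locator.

LJ38ug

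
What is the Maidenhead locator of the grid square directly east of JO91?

KO01

Longitude square 9; +1 → 10, wraps to 0, carry into field.
Longitude field J = 9; +1 → 10 = K.
The latitude characters are unchanged.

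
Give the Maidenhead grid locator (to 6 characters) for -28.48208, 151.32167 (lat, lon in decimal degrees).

QG51pm

Shift to the Maidenhead origin (180°W, 90°S): lon 331.3217, lat 61.5179.
Field (20°×10°, letters A–R): 331.3217/20 → 16 → Q, 61.5179/10 → 6 → G; chars QG.
Square (2°×1°, digits 0–9): 11.3217/2 → 5, 1.5179/1 → 1; chars 51.
Subsquare (5′×2.5′, letters a–x): 1.3217/0.0833333 → 15 → p, 0.5179/0.0416667 → 12 → m; chars pm.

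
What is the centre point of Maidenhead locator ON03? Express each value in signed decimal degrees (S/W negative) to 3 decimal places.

Field O=14, N=13: +14·20° lon, +13·10° lat → SW at lon 100°, lat 40°.
Square 0, 3: +0·2° lon, +3·1° lat → SW at lon 100°, lat 43°.
Cell spans 2° lon × 1° lat. Centre is SW corner plus half of each.
latitude 43.500, longitude 101.000.

43.500, 101.000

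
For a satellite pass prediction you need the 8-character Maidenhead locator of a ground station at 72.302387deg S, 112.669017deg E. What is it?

Shift to the Maidenhead origin (180°W, 90°S): lon 292.66902, lat 17.69761.
Field (20°×10°, letters A–R): lon ⌊292.66902/20⌋ = 14 → O; lat ⌊17.69761/10⌋ = 1 → B.
Square (2°×1°, digits 0–9): lon ⌊12.66902/2⌋ = 6; lat ⌊7.69761/1⌋ = 7.
Subsquare (5′×2.5′, letters a–x): lon ⌊0.66902/0.0833333⌋ = 8 → i; lat ⌊0.69761/0.0416667⌋ = 16 → q.
Extended square (30″×15″, digits 0–9): lon ⌊0.00235/0.00833333⌋ = 0; lat ⌊0.03095/0.00416667⌋ = 7.

OB67iq07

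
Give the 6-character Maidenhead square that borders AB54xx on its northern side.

Latitude subsquare x = 23; +1 → 24, wraps to 0 = a, carry into square.
Latitude square 4; +1 → 5.
The longitude characters are unchanged.

AB55xa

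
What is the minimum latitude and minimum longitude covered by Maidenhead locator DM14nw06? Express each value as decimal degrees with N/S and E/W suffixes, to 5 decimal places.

Field D=3, M=12: +3·20° lon, +12·10° lat → SW at lon -120°, lat 30°.
Square 1, 4: +1·2° lon, +4·1° lat → SW at lon -118°, lat 34°.
Subsquare n=13, w=22: +13·0.0833333° lon, +22·0.0416667° lat → SW at lon -116.917°, lat 34.9167°.
Extended square 0, 6: +0·0.00833333° lon, +6·0.00416667° lat → SW at lon -116.917°, lat 34.9417°.
latitude 34.94167° N, longitude 116.91667° W.

34.94167° N, 116.91667° W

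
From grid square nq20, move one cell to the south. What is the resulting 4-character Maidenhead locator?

NP29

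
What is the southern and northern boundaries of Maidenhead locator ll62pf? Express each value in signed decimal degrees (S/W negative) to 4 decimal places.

22.2083, 22.2500

Field L=11, L=11: +11·20° lon, +11·10° lat → SW at lon 40°, lat 20°.
Square 6, 2: +6·2° lon, +2·1° lat → SW at lon 52°, lat 22°.
Subsquare p=15, f=5: +15·0.0833333° lon, +5·0.0416667° lat → SW at lon 53.25°, lat 22.2083°.
Cell spans 0.0833333° lon × 0.0416667° lat.
south 22.2083, north 22.2500.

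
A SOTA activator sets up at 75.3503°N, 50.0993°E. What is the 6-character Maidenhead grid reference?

Add 180° to longitude and 90° to latitude: 230.0993, 165.3503.
Field (20°×10°, letters A–R): 230.0993/20 → 11 → L, 165.3503/10 → 16 → Q; chars LQ.
Square (2°×1°, digits 0–9): 10.0993/2 → 5, 5.3503/1 → 5; chars 55.
Subsquare (5′×2.5′, letters a–x): 0.0993/0.0833333 → 1 → b, 0.3503/0.0416667 → 8 → i; chars bi.

LQ55bi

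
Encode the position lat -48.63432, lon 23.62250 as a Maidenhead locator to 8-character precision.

Add 180° to longitude and 90° to latitude: 203.62250, 41.36568.
Field: lon ⌊203.62250/20⌋ = 10 → K; lat ⌊41.36568/10⌋ = 4 → E.
Square: lon ⌊3.62250/2⌋ = 1; lat ⌊1.36568/1⌋ = 1.
Subsquare: lon ⌊1.62250/0.0833333⌋ = 19 → t; lat ⌊0.36568/0.0416667⌋ = 8 → i.
Extended square: lon ⌊0.03917/0.00833333⌋ = 4; lat ⌊0.03235/0.00416667⌋ = 7.

KE11ti47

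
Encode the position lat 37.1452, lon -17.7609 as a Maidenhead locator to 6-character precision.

Offset from 180°W / 90°S: lon 162.2391°, lat 127.1452°.
Field: 162.2391/20 → 8 → I, 127.1452/10 → 12 → M; chars IM.
Square: 2.2391/2 → 1, 7.1452/1 → 7; chars 17.
Subsquare: 0.2391/0.0833333 → 2 → c, 0.1452/0.0416667 → 3 → d; chars cd.

IM17cd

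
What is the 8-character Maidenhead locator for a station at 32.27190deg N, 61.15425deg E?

Shift to the Maidenhead origin (180°W, 90°S): lon 241.15425, lat 122.27190.
Field (20°×10°, letters A–R): 241.15425/20 → 12 → M, 122.27190/10 → 12 → M; chars MM.
Square (2°×1°, digits 0–9): 1.15425/2 → 0, 2.27190/1 → 2; chars 02.
Subsquare (5′×2.5′, letters a–x): 1.15425/0.0833333 → 13 → n, 0.27190/0.0416667 → 6 → g; chars ng.
Extended square (30″×15″, digits 0–9): 0.07092/0.00833333 → 8, 0.02190/0.00416667 → 5; chars 85.

MM02ng85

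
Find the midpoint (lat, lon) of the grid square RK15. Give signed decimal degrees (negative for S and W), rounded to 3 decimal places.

15.500, 163.000

Field R=17, K=10: +17·20° lon, +10·10° lat → SW at lon 160°, lat 10°.
Square 1, 5: +1·2° lon, +5·1° lat → SW at lon 162°, lat 15°.
Cell spans 2° lon × 1° lat. Centre is SW corner plus half of each.
latitude 15.500, longitude 163.000.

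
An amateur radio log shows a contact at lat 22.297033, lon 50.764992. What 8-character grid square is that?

LL52jh11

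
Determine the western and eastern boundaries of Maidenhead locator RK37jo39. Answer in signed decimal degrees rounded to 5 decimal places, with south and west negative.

166.77500, 166.78333

Field R=17, K=10: +17·20° lon, +10·10° lat → SW at lon 160°, lat 10°.
Square 3, 7: +3·2° lon, +7·1° lat → SW at lon 166°, lat 17°.
Subsquare j=9, o=14: +9·0.0833333° lon, +14·0.0416667° lat → SW at lon 166.75°, lat 17.5833°.
Extended square 3, 9: +3·0.00833333° lon, +9·0.00416667° lat → SW at lon 166.775°, lat 17.6208°.
Cell spans 0.00833333° lon × 0.00416667° lat.
west 166.77500, east 166.78333.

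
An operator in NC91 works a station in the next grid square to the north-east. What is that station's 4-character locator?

Longitude square 9; +1 → 10, wraps to 0, carry into field.
Longitude field N = 13; +1 → 14 = O.
Latitude square 1; +1 → 2.

OC02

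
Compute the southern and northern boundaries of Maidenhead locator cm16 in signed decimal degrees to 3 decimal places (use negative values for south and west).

36.000, 37.000

Field C=2, M=12: +2·20° lon, +12·10° lat → SW at lon -140°, lat 30°.
Square 1, 6: +1·2° lon, +6·1° lat → SW at lon -138°, lat 36°.
Cell spans 2° lon × 1° lat.
south 36.000, north 37.000.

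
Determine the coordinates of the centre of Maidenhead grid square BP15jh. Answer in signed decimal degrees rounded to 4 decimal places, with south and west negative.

Field B=1, P=15: +1·20° lon, +15·10° lat → SW at lon -160°, lat 60°.
Square 1, 5: +1·2° lon, +5·1° lat → SW at lon -158°, lat 65°.
Subsquare j=9, h=7: +9·0.0833333° lon, +7·0.0416667° lat → SW at lon -157.25°, lat 65.2917°.
Cell spans 0.0833333° lon × 0.0416667° lat. Centre is SW corner plus half of each.
latitude 65.3125, longitude -157.2083.

65.3125, -157.2083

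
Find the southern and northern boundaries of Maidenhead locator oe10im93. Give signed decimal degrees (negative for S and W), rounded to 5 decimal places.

Field O=14, E=4: +14·20° lon, +4·10° lat → SW at lon 100°, lat -50°.
Square 1, 0: +1·2° lon, +0·1° lat → SW at lon 102°, lat -50°.
Subsquare i=8, m=12: +8·0.0833333° lon, +12·0.0416667° lat → SW at lon 102.667°, lat -49.5°.
Extended square 9, 3: +9·0.00833333° lon, +3·0.00416667° lat → SW at lon 102.742°, lat -49.4875°.
Cell spans 0.00833333° lon × 0.00416667° lat.
south -49.48750, north -49.48333.

-49.48750, -49.48333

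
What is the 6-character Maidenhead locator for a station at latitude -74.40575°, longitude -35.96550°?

HB25ao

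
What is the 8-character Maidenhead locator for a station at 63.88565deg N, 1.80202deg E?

JP03vv62

Add 180° to longitude and 90° to latitude: 181.80202, 153.88565.
Field (20°×10°, letters A–R): lon ⌊181.80202/20⌋ = 9 → J; lat ⌊153.88565/10⌋ = 15 → P.
Square (2°×1°, digits 0–9): lon ⌊1.80202/2⌋ = 0; lat ⌊3.88565/1⌋ = 3.
Subsquare (5′×2.5′, letters a–x): lon ⌊1.80202/0.0833333⌋ = 21 → v; lat ⌊0.88565/0.0416667⌋ = 21 → v.
Extended square (30″×15″, digits 0–9): lon ⌊0.05202/0.00833333⌋ = 6; lat ⌊0.01065/0.00416667⌋ = 2.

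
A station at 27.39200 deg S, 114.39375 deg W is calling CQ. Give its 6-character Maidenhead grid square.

DG22to

Add 180° to longitude and 90° to latitude: 65.6063, 62.6080.
Field (20°×10°, letters A–R): lon ⌊65.6063/20⌋ = 3 → D; lat ⌊62.6080/10⌋ = 6 → G.
Square (2°×1°, digits 0–9): lon ⌊5.6063/2⌋ = 2; lat ⌊2.6080/1⌋ = 2.
Subsquare (5′×2.5′, letters a–x): lon ⌊1.6063/0.0833333⌋ = 19 → t; lat ⌊0.6080/0.0416667⌋ = 14 → o.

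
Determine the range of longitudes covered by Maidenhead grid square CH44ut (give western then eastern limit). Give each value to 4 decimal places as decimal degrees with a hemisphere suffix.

130.3333° W, 130.2500° W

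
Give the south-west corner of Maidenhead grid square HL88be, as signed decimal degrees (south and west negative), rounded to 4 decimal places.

28.1667, -23.9167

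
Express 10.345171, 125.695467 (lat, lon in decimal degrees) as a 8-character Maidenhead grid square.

Offset from 180°W / 90°S: lon 305.69547°, lat 100.34517°.
Field: lon ⌊305.69547/20⌋ = 15 → P; lat ⌊100.34517/10⌋ = 10 → K.
Square: lon ⌊5.69547/2⌋ = 2; lat ⌊0.34517/1⌋ = 0.
Subsquare: lon ⌊1.69547/0.0833333⌋ = 20 → u; lat ⌊0.34517/0.0416667⌋ = 8 → i.
Extended square: lon ⌊0.02880/0.00833333⌋ = 3; lat ⌊0.01184/0.00416667⌋ = 2.

PK20ui32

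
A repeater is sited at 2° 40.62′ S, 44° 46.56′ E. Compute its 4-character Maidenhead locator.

LI27

Add 180° to longitude and 90° to latitude: 224.78, 87.32.
Field (20°×10°, letters A–R): 224.78/20 → 11 → L, 87.32/10 → 8 → I; chars LI.
Square (2°×1°, digits 0–9): 4.78/2 → 2, 7.32/1 → 7; chars 27.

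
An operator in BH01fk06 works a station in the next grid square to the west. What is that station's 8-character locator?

BH01ek96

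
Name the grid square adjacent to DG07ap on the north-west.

CG97xq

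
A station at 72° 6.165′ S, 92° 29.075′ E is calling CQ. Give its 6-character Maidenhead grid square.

NB67fv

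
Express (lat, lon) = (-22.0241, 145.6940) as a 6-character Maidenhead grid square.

QG27ux

Offset from 180°W / 90°S: lon 325.6940°, lat 67.9759°.
Field: 325.6940/20 → 16 → Q, 67.9759/10 → 6 → G; chars QG.
Square: 5.6940/2 → 2, 7.9759/1 → 7; chars 27.
Subsquare: 1.6940/0.0833333 → 20 → u, 0.9759/0.0416667 → 23 → x; chars ux.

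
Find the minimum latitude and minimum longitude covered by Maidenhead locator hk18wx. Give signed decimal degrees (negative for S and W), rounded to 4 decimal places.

18.9583, -36.1667

Field H=7, K=10: +7·20° lon, +10·10° lat → SW at lon -40°, lat 10°.
Square 1, 8: +1·2° lon, +8·1° lat → SW at lon -38°, lat 18°.
Subsquare w=22, x=23: +22·0.0833333° lon, +23·0.0416667° lat → SW at lon -36.1667°, lat 18.9583°.
latitude 18.9583, longitude -36.1667.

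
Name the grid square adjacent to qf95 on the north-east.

Longitude square 9; +1 → 10, wraps to 0, carry into field.
Longitude field Q = 16; +1 → 17 = R.
Latitude square 5; +1 → 6.

RF06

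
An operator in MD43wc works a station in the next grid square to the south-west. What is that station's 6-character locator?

Longitude subsquare w = 22; −1 → 21 = v.
Latitude subsquare c = 2; −1 → 1 = b.

MD43vb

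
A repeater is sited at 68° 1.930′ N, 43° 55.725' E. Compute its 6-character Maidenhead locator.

LP18xa

Add 180° to longitude and 90° to latitude: 223.9288, 158.0322.
Field: 223.9288/20 → 11 → L, 158.0322/10 → 15 → P; chars LP.
Square: 3.9288/2 → 1, 8.0322/1 → 8; chars 18.
Subsquare: 1.9288/0.0833333 → 23 → x, 0.0322/0.0416667 → 0 → a; chars xa.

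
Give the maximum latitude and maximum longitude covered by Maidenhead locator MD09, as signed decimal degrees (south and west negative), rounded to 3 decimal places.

-50.000, 62.000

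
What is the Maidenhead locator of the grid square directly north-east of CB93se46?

CB93se57

Longitude extended square 4; +1 → 5.
Latitude extended square 6; +1 → 7.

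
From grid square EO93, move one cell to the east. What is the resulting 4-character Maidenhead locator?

Longitude square 9; +1 → 10, wraps to 0, carry into field.
Longitude field E = 4; +1 → 5 = F.
The latitude characters are unchanged.

FO03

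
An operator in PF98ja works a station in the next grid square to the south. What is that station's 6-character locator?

Latitude subsquare a = 0; −1 → -1, wraps to 23 = x, carry into square.
Latitude square 8; −1 → 7.
The longitude characters are unchanged.

PF97jx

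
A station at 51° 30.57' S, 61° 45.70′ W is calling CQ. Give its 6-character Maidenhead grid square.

Add 180° to longitude and 90° to latitude: 118.2383, 38.4905.
Field (20°×10°, letters A–R): 118.2383/20 → 5 → F, 38.4905/10 → 3 → D; chars FD.
Square (2°×1°, digits 0–9): 18.2383/2 → 9, 8.4905/1 → 8; chars 98.
Subsquare (5′×2.5′, letters a–x): 0.2383/0.0833333 → 2 → c, 0.4905/0.0416667 → 11 → l; chars cl.

FD98cl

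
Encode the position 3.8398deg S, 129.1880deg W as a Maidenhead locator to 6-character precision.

CI56jd

Offset from 180°W / 90°S: lon 50.8120°, lat 86.1602°.
Field: lon ⌊50.8120/20⌋ = 2 → C; lat ⌊86.1602/10⌋ = 8 → I.
Square: lon ⌊10.8120/2⌋ = 5; lat ⌊6.1602/1⌋ = 6.
Subsquare: lon ⌊0.8120/0.0833333⌋ = 9 → j; lat ⌊0.1602/0.0416667⌋ = 3 → d.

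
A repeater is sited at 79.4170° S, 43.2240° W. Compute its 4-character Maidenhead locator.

GB80

Offset from 180°W / 90°S: lon 136.78°, lat 10.58°.
Field (20°×10°, letters A–R): 136.78/20 → 6 → G, 10.58/10 → 1 → B; chars GB.
Square (2°×1°, digits 0–9): 16.78/2 → 8, 0.58/1 → 0; chars 80.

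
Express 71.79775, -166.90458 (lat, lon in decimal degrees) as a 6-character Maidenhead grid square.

AQ61nt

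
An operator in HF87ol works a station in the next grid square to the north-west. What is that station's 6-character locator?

Longitude subsquare o = 14; −1 → 13 = n.
Latitude subsquare l = 11; +1 → 12 = m.

HF87nm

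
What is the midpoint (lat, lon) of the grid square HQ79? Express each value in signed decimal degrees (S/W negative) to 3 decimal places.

Field H=7, Q=16: +7·20° lon, +16·10° lat → SW at lon -40°, lat 70°.
Square 7, 9: +7·2° lon, +9·1° lat → SW at lon -26°, lat 79°.
Cell spans 2° lon × 1° lat. Centre is SW corner plus half of each.
latitude 79.500, longitude -25.000.

79.500, -25.000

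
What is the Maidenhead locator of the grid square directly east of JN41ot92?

JN41pt02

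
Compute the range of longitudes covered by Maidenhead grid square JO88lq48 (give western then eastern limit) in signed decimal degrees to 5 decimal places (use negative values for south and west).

16.95000, 16.95833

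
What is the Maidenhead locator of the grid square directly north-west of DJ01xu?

DJ01wv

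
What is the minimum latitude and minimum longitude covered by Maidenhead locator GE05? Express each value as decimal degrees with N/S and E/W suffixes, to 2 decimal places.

45.00° S, 60.00° W

Field G=6, E=4: +6·20° lon, +4·10° lat → SW at lon -60°, lat -50°.
Square 0, 5: +0·2° lon, +5·1° lat → SW at lon -60°, lat -45°.
latitude 45.00° S, longitude 60.00° W.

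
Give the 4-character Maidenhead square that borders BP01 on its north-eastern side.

Longitude square 0; +1 → 1.
Latitude square 1; +1 → 2.

BP12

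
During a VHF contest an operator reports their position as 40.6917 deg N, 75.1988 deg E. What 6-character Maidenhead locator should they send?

MN70oq

Offset from 180°W / 90°S: lon 255.1988°, lat 130.6917°.
Field (20°×10°, letters A–R): 255.1988/20 → 12 → M, 130.6917/10 → 13 → N; chars MN.
Square (2°×1°, digits 0–9): 15.1988/2 → 7, 0.6917/1 → 0; chars 70.
Subsquare (5′×2.5′, letters a–x): 1.1988/0.0833333 → 14 → o, 0.6917/0.0416667 → 16 → q; chars oq.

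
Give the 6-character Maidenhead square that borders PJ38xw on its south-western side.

PJ38wv

Longitude subsquare x = 23; −1 → 22 = w.
Latitude subsquare w = 22; −1 → 21 = v.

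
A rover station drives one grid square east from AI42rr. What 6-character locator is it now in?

AI42sr

Longitude subsquare r = 17; +1 → 18 = s.
The latitude characters are unchanged.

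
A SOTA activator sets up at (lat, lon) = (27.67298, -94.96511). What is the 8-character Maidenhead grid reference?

EL27mq41

Shift to the Maidenhead origin (180°W, 90°S): lon 85.03489, lat 117.67298.
Field: 85.03489/20 → 4 → E, 117.67298/10 → 11 → L; chars EL.
Square: 5.03489/2 → 2, 7.67298/1 → 7; chars 27.
Subsquare: 1.03489/0.0833333 → 12 → m, 0.67298/0.0416667 → 16 → q; chars mq.
Extended square: 0.03489/0.00833333 → 4, 0.00631/0.00416667 → 1; chars 41.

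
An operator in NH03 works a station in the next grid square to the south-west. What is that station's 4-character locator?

MH92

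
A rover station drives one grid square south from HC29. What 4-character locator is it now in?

HC28

Latitude square 9; −1 → 8.
The longitude characters are unchanged.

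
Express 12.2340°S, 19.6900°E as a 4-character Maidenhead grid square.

JH97

Shift to the Maidenhead origin (180°W, 90°S): lon 199.69, lat 77.77.
Field (20°×10°, letters A–R): 199.69/20 → 9 → J, 77.77/10 → 7 → H; chars JH.
Square (2°×1°, digits 0–9): 19.69/2 → 9, 7.77/1 → 7; chars 97.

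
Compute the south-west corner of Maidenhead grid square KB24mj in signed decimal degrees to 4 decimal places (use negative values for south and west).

-75.6250, 25.0000

Field K=10, B=1: +10·20° lon, +1·10° lat → SW at lon 20°, lat -80°.
Square 2, 4: +2·2° lon, +4·1° lat → SW at lon 24°, lat -76°.
Subsquare m=12, j=9: +12·0.0833333° lon, +9·0.0416667° lat → SW at lon 25°, lat -75.625°.
latitude -75.6250, longitude 25.0000.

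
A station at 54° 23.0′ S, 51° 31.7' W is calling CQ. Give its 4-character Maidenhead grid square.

GD45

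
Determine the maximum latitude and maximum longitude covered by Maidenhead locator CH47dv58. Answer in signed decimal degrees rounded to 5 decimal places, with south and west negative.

Field C=2, H=7: +2·20° lon, +7·10° lat → SW at lon -140°, lat -20°.
Square 4, 7: +4·2° lon, +7·1° lat → SW at lon -132°, lat -13°.
Subsquare d=3, v=21: +3·0.0833333° lon, +21·0.0416667° lat → SW at lon -131.75°, lat -12.125°.
Extended square 5, 8: +5·0.00833333° lon, +8·0.00416667° lat → SW at lon -131.708°, lat -12.0917°.
Cell spans 0.00833333° lon × 0.00416667° lat. NE corner is SW corner plus one full cell.
latitude -12.08750, longitude -131.70000.

-12.08750, -131.70000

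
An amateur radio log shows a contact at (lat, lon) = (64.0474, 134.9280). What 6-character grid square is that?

Shift to the Maidenhead origin (180°W, 90°S): lon 314.9280, lat 154.0474.
Field: lon ⌊314.9280/20⌋ = 15 → P; lat ⌊154.0474/10⌋ = 15 → P.
Square: lon ⌊14.9280/2⌋ = 7; lat ⌊4.0474/1⌋ = 4.
Subsquare: lon ⌊0.9280/0.0833333⌋ = 11 → l; lat ⌊0.0474/0.0416667⌋ = 1 → b.

PP74lb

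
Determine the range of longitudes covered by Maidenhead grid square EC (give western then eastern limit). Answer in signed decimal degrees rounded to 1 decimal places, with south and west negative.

-100.0, -80.0

Field E=4, C=2: +4·20° lon, +2·10° lat → SW at lon -100°, lat -70°.
Cell spans 20° lon × 10° lat.
west -100.0, east -80.0.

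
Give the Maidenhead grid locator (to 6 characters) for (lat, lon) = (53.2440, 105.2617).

OO23pf

Offset from 180°W / 90°S: lon 285.2617°, lat 143.2440°.
Field: 285.2617/20 → 14 → O, 143.2440/10 → 14 → O; chars OO.
Square: 5.2617/2 → 2, 3.2440/1 → 3; chars 23.
Subsquare: 1.2617/0.0833333 → 15 → p, 0.2440/0.0416667 → 5 → f; chars pf.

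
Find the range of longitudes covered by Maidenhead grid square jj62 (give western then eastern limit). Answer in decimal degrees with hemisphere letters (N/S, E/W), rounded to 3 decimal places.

12.000° E, 14.000° E

Field J=9, J=9: +9·20° lon, +9·10° lat → SW at lon 0°, lat 0°.
Square 6, 2: +6·2° lon, +2·1° lat → SW at lon 12°, lat 2°.
Cell spans 2° lon × 1° lat.
west 12.000° E, east 14.000° E.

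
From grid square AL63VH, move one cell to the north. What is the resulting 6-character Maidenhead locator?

Latitude subsquare h = 7; +1 → 8 = i.
The longitude characters are unchanged.

AL63vi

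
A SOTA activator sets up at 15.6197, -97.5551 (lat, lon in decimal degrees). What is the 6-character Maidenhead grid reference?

EK15fo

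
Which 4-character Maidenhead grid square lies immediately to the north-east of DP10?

DP21

Longitude square 1; +1 → 2.
Latitude square 0; +1 → 1.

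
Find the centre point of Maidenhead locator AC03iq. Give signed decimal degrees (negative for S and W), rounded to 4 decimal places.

Field A=0, C=2: +0·20° lon, +2·10° lat → SW at lon -180°, lat -70°.
Square 0, 3: +0·2° lon, +3·1° lat → SW at lon -180°, lat -67°.
Subsquare i=8, q=16: +8·0.0833333° lon, +16·0.0416667° lat → SW at lon -179.333°, lat -66.3333°.
Cell spans 0.0833333° lon × 0.0416667° lat. Centre is SW corner plus half of each.
latitude -66.3125, longitude -179.2917.

-66.3125, -179.2917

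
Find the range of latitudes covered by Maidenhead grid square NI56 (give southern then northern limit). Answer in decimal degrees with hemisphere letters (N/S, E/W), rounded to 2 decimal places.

4.00° S, 3.00° S

Field N=13, I=8: +13·20° lon, +8·10° lat → SW at lon 80°, lat -10°.
Square 5, 6: +5·2° lon, +6·1° lat → SW at lon 90°, lat -4°.
Cell spans 2° lon × 1° lat.
south 4.00° S, north 3.00° S.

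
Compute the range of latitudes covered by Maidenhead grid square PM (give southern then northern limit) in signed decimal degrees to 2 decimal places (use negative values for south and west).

30.00, 40.00

Field P=15, M=12: +15·20° lon, +12·10° lat → SW at lon 120°, lat 30°.
Cell spans 20° lon × 10° lat.
south 30.00, north 40.00.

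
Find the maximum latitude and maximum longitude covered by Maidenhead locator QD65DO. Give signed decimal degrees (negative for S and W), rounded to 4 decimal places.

-54.3750, 152.3333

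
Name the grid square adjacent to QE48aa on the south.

QE47ax

Latitude subsquare a = 0; −1 → -1, wraps to 23 = x, carry into square.
Latitude square 8; −1 → 7.
The longitude characters are unchanged.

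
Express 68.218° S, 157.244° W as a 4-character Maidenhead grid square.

Shift to the Maidenhead origin (180°W, 90°S): lon 22.76, lat 21.78.
Field: lon ⌊22.76/20⌋ = 1 → B; lat ⌊21.78/10⌋ = 2 → C.
Square: lon ⌊2.76/2⌋ = 1; lat ⌊1.78/1⌋ = 1.

BC11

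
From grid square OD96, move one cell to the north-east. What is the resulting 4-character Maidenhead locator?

Longitude square 9; +1 → 10, wraps to 0, carry into field.
Longitude field O = 14; +1 → 15 = P.
Latitude square 6; +1 → 7.

PD07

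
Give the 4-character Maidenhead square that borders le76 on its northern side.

LE77

Latitude square 6; +1 → 7.
The longitude characters are unchanged.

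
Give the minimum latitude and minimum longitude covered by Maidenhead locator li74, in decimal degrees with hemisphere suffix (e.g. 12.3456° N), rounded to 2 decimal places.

6.00° S, 54.00° E

Field L=11, I=8: +11·20° lon, +8·10° lat → SW at lon 40°, lat -10°.
Square 7, 4: +7·2° lon, +4·1° lat → SW at lon 54°, lat -6°.
latitude 6.00° S, longitude 54.00° E.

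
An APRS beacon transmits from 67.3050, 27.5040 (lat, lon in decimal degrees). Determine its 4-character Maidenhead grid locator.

KP37

Shift to the Maidenhead origin (180°W, 90°S): lon 207.50, lat 157.31.
Field: 207.50/20 → 10 → K, 157.31/10 → 15 → P; chars KP.
Square: 7.50/2 → 3, 7.31/1 → 7; chars 37.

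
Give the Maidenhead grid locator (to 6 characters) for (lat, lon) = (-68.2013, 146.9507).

QC31lt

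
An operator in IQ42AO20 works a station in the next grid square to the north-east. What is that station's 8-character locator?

IQ42ao31

Longitude extended square 2; +1 → 3.
Latitude extended square 0; +1 → 1.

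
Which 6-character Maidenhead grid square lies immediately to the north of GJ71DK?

GJ71dl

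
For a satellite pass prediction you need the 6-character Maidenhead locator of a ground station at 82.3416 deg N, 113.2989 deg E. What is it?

OR62pi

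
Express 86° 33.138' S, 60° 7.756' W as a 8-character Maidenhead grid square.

Shift to the Maidenhead origin (180°W, 90°S): lon 119.87073, lat 3.44770.
Field (20°×10°, letters A–R): lon ⌊119.87073/20⌋ = 5 → F; lat ⌊3.44770/10⌋ = 0 → A.
Square (2°×1°, digits 0–9): lon ⌊19.87073/2⌋ = 9; lat ⌊3.44770/1⌋ = 3.
Subsquare (5′×2.5′, letters a–x): lon ⌊1.87073/0.0833333⌋ = 22 → w; lat ⌊0.44770/0.0416667⌋ = 10 → k.
Extended square (30″×15″, digits 0–9): lon ⌊0.03740/0.00833333⌋ = 4; lat ⌊0.03103/0.00416667⌋ = 7.

FA93wk47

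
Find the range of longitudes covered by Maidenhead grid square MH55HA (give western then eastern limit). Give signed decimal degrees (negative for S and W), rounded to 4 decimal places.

70.5833, 70.6667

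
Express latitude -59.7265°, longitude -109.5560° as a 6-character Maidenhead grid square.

Shift to the Maidenhead origin (180°W, 90°S): lon 70.4440, lat 30.2735.
Field: 70.4440/20 → 3 → D, 30.2735/10 → 3 → D; chars DD.
Square: 10.4440/2 → 5, 0.2735/1 → 0; chars 50.
Subsquare: 0.4440/0.0833333 → 5 → f, 0.2735/0.0416667 → 6 → g; chars fg.

DD50fg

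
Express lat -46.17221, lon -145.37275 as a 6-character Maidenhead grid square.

Offset from 180°W / 90°S: lon 34.6273°, lat 43.8278°.
Field (20°×10°, letters A–R): 34.6273/20 → 1 → B, 43.8278/10 → 4 → E; chars BE.
Square (2°×1°, digits 0–9): 14.6273/2 → 7, 3.8278/1 → 3; chars 73.
Subsquare (5′×2.5′, letters a–x): 0.6273/0.0833333 → 7 → h, 0.8278/0.0416667 → 19 → t; chars ht.

BE73ht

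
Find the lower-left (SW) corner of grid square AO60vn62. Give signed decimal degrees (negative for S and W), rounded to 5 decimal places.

50.55000, -166.20000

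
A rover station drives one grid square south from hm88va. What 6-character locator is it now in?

HM87vx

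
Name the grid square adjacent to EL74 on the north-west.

EL65

Longitude square 7; −1 → 6.
Latitude square 4; +1 → 5.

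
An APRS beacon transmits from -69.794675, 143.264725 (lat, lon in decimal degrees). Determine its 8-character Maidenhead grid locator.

Offset from 180°W / 90°S: lon 323.26472°, lat 20.20533°.
Field (20°×10°, letters A–R): lon ⌊323.26472/20⌋ = 16 → Q; lat ⌊20.20533/10⌋ = 2 → C.
Square (2°×1°, digits 0–9): lon ⌊3.26472/2⌋ = 1; lat ⌊0.20533/1⌋ = 0.
Subsquare (5′×2.5′, letters a–x): lon ⌊1.26472/0.0833333⌋ = 15 → p; lat ⌊0.20533/0.0416667⌋ = 4 → e.
Extended square (30″×15″, digits 0–9): lon ⌊0.01472/0.00833333⌋ = 1; lat ⌊0.03866/0.00416667⌋ = 9.

QC10pe19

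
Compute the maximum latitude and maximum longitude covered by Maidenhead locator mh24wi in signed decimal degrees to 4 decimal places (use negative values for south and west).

-15.6250, 65.9167

Field M=12, H=7: +12·20° lon, +7·10° lat → SW at lon 60°, lat -20°.
Square 2, 4: +2·2° lon, +4·1° lat → SW at lon 64°, lat -16°.
Subsquare w=22, i=8: +22·0.0833333° lon, +8·0.0416667° lat → SW at lon 65.8333°, lat -15.6667°.
Cell spans 0.0833333° lon × 0.0416667° lat. NE corner is SW corner plus one full cell.
latitude -15.6250, longitude 65.9167.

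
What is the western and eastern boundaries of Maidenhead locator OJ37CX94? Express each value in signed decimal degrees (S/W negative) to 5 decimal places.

106.24167, 106.25000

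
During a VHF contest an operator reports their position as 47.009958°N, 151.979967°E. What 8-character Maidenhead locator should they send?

Offset from 180°W / 90°S: lon 331.97997°, lat 137.00996°.
Field: lon ⌊331.97997/20⌋ = 16 → Q; lat ⌊137.00996/10⌋ = 13 → N.
Square: lon ⌊11.97997/2⌋ = 5; lat ⌊7.00996/1⌋ = 7.
Subsquare: lon ⌊1.97997/0.0833333⌋ = 23 → x; lat ⌊0.00996/0.0416667⌋ = 0 → a.
Extended square: lon ⌊0.06330/0.00833333⌋ = 7; lat ⌊0.00996/0.00416667⌋ = 2.

QN57xa72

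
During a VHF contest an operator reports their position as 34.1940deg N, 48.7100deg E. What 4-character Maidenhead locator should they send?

Shift to the Maidenhead origin (180°W, 90°S): lon 228.71, lat 124.19.
Field (20°×10°, letters A–R): 228.71/20 → 11 → L, 124.19/10 → 12 → M; chars LM.
Square (2°×1°, digits 0–9): 8.71/2 → 4, 4.19/1 → 4; chars 44.

LM44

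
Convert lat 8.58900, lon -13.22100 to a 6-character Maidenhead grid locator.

IJ38jo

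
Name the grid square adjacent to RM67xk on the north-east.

RM77al

Longitude subsquare x = 23; +1 → 24, wraps to 0 = a, carry into square.
Longitude square 6; +1 → 7.
Latitude subsquare k = 10; +1 → 11 = l.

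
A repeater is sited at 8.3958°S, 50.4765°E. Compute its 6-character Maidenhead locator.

LI51fo

Shift to the Maidenhead origin (180°W, 90°S): lon 230.4765, lat 81.6042.
Field: lon ⌊230.4765/20⌋ = 11 → L; lat ⌊81.6042/10⌋ = 8 → I.
Square: lon ⌊10.4765/2⌋ = 5; lat ⌊1.6042/1⌋ = 1.
Subsquare: lon ⌊0.4765/0.0833333⌋ = 5 → f; lat ⌊0.6042/0.0416667⌋ = 14 → o.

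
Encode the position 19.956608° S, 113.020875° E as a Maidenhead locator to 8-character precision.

OH60mb20

Add 180° to longitude and 90° to latitude: 293.02087, 70.04339.
Field (20°×10°, letters A–R): 293.02087/20 → 14 → O, 70.04339/10 → 7 → H; chars OH.
Square (2°×1°, digits 0–9): 13.02087/2 → 6, 0.04339/1 → 0; chars 60.
Subsquare (5′×2.5′, letters a–x): 1.02087/0.0833333 → 12 → m, 0.04339/0.0416667 → 1 → b; chars mb.
Extended square (30″×15″, digits 0–9): 0.02087/0.00833333 → 2, 0.00173/0.00416667 → 0; chars 20.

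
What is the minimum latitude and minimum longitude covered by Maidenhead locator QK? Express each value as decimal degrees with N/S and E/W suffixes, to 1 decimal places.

Field Q=16, K=10: +16·20° lon, +10·10° lat → SW at lon 140°, lat 10°.
latitude 10.0° N, longitude 140.0° E.

10.0° N, 140.0° E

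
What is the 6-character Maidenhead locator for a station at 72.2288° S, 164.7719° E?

Add 180° to longitude and 90° to latitude: 344.7719, 17.7712.
Field (20°×10°, letters A–R): 344.7719/20 → 17 → R, 17.7712/10 → 1 → B; chars RB.
Square (2°×1°, digits 0–9): 4.7719/2 → 2, 7.7712/1 → 7; chars 27.
Subsquare (5′×2.5′, letters a–x): 0.7719/0.0833333 → 9 → j, 0.7712/0.0416667 → 18 → s; chars js.

RB27js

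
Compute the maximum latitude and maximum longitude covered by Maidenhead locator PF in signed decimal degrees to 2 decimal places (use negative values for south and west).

Field P=15, F=5: +15·20° lon, +5·10° lat → SW at lon 120°, lat -40°.
Cell spans 20° lon × 10° lat. NE corner is SW corner plus one full cell.
latitude -30.00, longitude 140.00.

-30.00, 140.00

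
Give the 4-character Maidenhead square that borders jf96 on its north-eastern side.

Longitude square 9; +1 → 10, wraps to 0, carry into field.
Longitude field J = 9; +1 → 10 = K.
Latitude square 6; +1 → 7.

KF07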